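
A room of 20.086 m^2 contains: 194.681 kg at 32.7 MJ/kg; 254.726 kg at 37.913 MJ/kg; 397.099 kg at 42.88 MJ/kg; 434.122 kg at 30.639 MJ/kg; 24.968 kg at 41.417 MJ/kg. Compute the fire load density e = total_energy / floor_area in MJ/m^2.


Total energy = 194.681*32.7 + 254.726*37.913 + 397.099*42.88 + 434.122*30.639 + 24.968*41.417
= 6366.069 + 9657.427 + 17027.61 + 13301.06 + 1034.100
= 47386.26 MJ
e = 47386.26 / 20.086 = 2359.2 MJ/m^2

2359.2 MJ/m^2


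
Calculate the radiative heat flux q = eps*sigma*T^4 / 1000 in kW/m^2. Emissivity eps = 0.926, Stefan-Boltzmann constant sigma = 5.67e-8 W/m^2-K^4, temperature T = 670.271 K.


T^4 = 2.0184e+11
q = 0.926 * 5.67e-8 * 2.0184e+11 / 1000 = 10.597 kW/m^2

10.597 kW/m^2


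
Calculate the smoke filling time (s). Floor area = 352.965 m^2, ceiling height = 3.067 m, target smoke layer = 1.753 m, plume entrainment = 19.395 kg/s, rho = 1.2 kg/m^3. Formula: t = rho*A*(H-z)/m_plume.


H - z = 1.314 m
t = 1.2 * 352.965 * 1.314 / 19.395 = 28.696 s

28.696 s


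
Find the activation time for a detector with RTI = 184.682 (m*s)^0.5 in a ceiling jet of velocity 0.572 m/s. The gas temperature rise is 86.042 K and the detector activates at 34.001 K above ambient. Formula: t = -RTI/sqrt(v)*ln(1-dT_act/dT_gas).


dT_act/dT_gas = 0.39517
ln(1 - 0.39517) = -0.50280
t = -184.682 / sqrt(0.572) * -0.50280 = 122.78 s

122.78 s


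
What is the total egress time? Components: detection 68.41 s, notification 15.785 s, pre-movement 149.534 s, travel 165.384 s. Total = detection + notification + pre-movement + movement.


Total = 68.41 + 15.785 + 149.534 + 165.384 = 399.113 s

399.113 s


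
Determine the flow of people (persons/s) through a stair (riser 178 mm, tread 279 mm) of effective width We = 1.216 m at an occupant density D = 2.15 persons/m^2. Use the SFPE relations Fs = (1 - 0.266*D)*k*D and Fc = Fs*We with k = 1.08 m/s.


1 - 0.266*D = 1 - 0.266*2.15 = 0.42810
Fs = 0.42810 * 1.08 * 2.15 = 0.99405 persons/(s*m)
Fc = 0.99405 * 1.216 = 1.2088 persons/s

1.2088 persons/s


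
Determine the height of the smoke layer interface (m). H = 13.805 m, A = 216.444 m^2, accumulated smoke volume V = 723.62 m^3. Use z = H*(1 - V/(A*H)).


V/(A*H) = 0.24217
1 - 0.24217 = 0.75783
z = 13.805 * 0.75783 = 10.462 m

10.462 m


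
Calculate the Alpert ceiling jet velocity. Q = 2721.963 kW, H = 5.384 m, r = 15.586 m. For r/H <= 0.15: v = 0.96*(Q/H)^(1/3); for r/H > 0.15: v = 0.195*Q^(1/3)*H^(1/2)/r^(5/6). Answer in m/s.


r/H = 15.586 / 5.384 = 2.8949
r/H > 0.15, so v = 0.195*Q^(1/3)*H^(1/2)/r^(5/6)
Q^(1/3) = 13.962
H^(1/2) = 2.3203
r^(5/6) = 9.8616
v = 0.195 * 13.962 * 2.3203 / 9.8616 = 0.64062 m/s

0.64062 m/s


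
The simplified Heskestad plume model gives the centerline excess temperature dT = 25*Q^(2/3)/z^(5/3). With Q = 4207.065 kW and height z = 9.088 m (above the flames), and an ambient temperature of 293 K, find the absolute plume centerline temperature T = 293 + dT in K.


Q^(2/3) = 260.61
z^(5/3) = 39.577
dT = 25 * 260.61 / 39.577 = 164.62 K
T = 293 + 164.62 = 457.62 K

457.62 K


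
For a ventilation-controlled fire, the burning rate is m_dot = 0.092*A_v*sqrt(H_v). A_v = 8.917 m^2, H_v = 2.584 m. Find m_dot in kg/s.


sqrt(H_v) = 1.6075
m_dot = 0.092 * 8.917 * 1.6075 = 1.3187 kg/s

1.3187 kg/s


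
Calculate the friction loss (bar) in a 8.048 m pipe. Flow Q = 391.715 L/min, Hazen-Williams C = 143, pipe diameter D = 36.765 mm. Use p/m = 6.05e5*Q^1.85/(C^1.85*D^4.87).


Q^1.85 = 62661
C^1.85 = 9713.4
D^4.87 = 4.2040e+07
p/m = 0.092835 bar/m
p_total = 0.092835 * 8.048 = 0.74714 bar

0.74714 bar


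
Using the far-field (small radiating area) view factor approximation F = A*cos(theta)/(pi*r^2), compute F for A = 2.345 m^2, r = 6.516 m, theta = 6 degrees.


cos(6 deg) = 0.99452
pi*r^2 = 133.39
F = 2.345 * 0.99452 / 133.39 = 0.017484

0.017484


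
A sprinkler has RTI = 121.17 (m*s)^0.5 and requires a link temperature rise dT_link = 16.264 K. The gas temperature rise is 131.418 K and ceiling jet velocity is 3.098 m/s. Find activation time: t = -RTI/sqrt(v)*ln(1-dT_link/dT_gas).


dT_link/dT_gas = 0.12376
ln(1 - 0.12376) = -0.13211
t = -121.17 / sqrt(3.098) * -0.13211 = 9.0949 s

9.0949 s


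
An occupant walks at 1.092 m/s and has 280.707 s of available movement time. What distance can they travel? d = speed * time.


d = 1.092 * 280.707 = 306.53 m

306.53 m


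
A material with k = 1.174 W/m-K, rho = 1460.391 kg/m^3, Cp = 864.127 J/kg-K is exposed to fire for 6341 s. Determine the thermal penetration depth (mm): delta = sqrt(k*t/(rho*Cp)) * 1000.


alpha = 1.174 / (1460.391 * 864.127) = 9.3030e-07 m^2/s
alpha * t = 0.0058990
delta = sqrt(0.0058990) * 1000 = 76.805 mm

76.805 mm


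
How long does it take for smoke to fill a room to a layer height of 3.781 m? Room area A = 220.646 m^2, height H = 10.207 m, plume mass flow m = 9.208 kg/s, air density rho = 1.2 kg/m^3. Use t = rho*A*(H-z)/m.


H - z = 6.426 m
t = 1.2 * 220.646 * 6.426 / 9.208 = 184.78 s

184.78 s


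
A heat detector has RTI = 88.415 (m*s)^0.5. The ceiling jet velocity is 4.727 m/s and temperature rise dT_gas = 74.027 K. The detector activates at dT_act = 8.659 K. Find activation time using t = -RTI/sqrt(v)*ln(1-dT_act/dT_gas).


dT_act/dT_gas = 0.11697
ln(1 - 0.11697) = -0.12440
t = -88.415 / sqrt(4.727) * -0.12440 = 5.0588 s

5.0588 s


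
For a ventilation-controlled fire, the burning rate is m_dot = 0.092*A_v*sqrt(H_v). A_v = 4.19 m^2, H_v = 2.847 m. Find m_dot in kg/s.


sqrt(H_v) = 1.6873
m_dot = 0.092 * 4.19 * 1.6873 = 0.65042 kg/s

0.65042 kg/s


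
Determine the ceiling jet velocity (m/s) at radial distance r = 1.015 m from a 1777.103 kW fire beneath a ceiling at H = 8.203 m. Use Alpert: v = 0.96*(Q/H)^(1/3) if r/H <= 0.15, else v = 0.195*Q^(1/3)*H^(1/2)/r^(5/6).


r/H = 1.015 / 8.203 = 0.12374
r/H <= 0.15, so v = 0.96*(Q/H)^(1/3)
Q/H = 216.64
(Q/H)^(1/3) = 6.0059
v = 0.96 * 6.0059 = 5.7657 m/s

5.7657 m/s


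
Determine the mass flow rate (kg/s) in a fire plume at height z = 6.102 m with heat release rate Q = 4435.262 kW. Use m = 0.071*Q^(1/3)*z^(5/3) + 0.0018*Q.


Q^(1/3) = 16.430
z^(5/3) = 20.376
First term = 0.071 * 16.430 * 20.376 = 23.769
Second term = 0.0018 * 4435.262 = 7.9835
m = 31.753 kg/s

31.753 kg/s


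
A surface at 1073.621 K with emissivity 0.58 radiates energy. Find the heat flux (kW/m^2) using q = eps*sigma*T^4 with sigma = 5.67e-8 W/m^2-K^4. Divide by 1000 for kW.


T^4 = 1.3286e+12
q = 0.58 * 5.67e-8 * 1.3286e+12 / 1000 = 43.693 kW/m^2

43.693 kW/m^2


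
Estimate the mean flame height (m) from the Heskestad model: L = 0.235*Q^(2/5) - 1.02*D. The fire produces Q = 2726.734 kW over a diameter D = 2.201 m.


Q^(2/5) = 23.673
0.235 * Q^(2/5) = 5.5632
1.02 * D = 2.2450
L = 3.3182 m

3.3182 m


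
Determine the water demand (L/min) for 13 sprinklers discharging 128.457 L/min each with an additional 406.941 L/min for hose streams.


Sprinkler demand = 13 * 128.457 = 1669.941 L/min
Total = 1669.941 + 406.941 = 2076.882 L/min

2076.882 L/min


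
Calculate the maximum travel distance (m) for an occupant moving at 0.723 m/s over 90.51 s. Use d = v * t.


d = 0.723 * 90.51 = 65.439 m

65.439 m


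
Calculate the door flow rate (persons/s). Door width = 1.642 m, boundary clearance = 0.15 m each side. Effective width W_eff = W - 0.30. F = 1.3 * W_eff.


W_eff = 1.642 - 0.30 = 1.342 m
F = 1.3 * 1.342 = 1.7446 persons/s

1.7446 persons/s


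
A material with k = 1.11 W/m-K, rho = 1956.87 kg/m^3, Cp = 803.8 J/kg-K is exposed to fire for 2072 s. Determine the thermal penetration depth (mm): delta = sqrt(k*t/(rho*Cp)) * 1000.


alpha = 1.11 / (1956.87 * 803.8) = 7.0569e-07 m^2/s
alpha * t = 0.0014622
delta = sqrt(0.0014622) * 1000 = 38.239 mm

38.239 mm


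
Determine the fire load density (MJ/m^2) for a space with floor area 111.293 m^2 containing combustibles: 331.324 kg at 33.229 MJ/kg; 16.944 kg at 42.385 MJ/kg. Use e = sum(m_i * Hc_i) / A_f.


Total energy = 331.324*33.229 + 16.944*42.385
= 11009.57 + 718.1714
= 11727.74 MJ
e = 11727.74 / 111.293 = 105.38 MJ/m^2

105.38 MJ/m^2


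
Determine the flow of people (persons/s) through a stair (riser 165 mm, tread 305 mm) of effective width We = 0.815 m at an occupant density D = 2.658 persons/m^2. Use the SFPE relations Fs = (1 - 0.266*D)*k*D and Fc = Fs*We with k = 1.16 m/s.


1 - 0.266*D = 1 - 0.266*2.658 = 0.29297
Fs = 0.29297 * 1.16 * 2.658 = 0.90331 persons/(s*m)
Fc = 0.90331 * 0.815 = 0.73620 persons/s

0.73620 persons/s


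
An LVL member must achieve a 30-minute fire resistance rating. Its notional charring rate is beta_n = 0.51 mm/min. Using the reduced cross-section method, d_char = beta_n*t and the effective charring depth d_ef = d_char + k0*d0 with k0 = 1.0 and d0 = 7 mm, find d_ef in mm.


d_char = 0.51 * 30 = 15.3 mm
d_ef = 15.3 + 1.0*7 = 22.3 mm

22.3 mm


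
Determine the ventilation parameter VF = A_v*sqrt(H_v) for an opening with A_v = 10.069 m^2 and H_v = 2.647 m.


sqrt(H_v) = 1.6270
VF = 10.069 * 1.6270 = 16.382 m^(5/2)

16.382 m^(5/2)


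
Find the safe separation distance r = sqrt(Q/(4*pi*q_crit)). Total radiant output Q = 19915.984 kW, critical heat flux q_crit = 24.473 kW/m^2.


4*pi*q_crit = 307.54
Q/(4*pi*q_crit) = 64.760
r = sqrt(64.760) = 8.0473 m

8.0473 m


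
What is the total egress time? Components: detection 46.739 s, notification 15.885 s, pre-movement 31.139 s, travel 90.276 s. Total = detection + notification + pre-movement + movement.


Total = 46.739 + 15.885 + 31.139 + 90.276 = 184.039 s

184.039 s


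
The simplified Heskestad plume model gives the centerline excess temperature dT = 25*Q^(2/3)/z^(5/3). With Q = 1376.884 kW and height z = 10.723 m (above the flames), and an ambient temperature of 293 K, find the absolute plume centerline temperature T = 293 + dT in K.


Q^(2/3) = 123.77
z^(5/3) = 52.143
dT = 25 * 123.77 / 52.143 = 59.340 K
T = 293 + 59.340 = 352.34 K

352.34 K


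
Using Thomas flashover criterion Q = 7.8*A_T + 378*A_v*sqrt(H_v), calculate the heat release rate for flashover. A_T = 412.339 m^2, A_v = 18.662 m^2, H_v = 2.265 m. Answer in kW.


7.8*A_T = 3216.2
sqrt(H_v) = 1.5050
378*A_v*sqrt(H_v) = 10617
Q = 3216.2 + 10617 = 13833 kW

13833 kW


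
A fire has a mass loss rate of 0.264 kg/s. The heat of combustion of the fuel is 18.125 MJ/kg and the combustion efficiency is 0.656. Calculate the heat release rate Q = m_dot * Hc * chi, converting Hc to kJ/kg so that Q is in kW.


Hc = 18.125 MJ/kg = 18.125 * 1000 kJ/kg = 18125 kJ/kg
Q = 0.264 kg/s * 18125 kJ/kg * 0.656 = 3138.96 kW

3138.96 kW


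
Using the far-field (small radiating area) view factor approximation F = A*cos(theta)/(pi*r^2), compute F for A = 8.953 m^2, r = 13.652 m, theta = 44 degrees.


cos(44 deg) = 0.71934
pi*r^2 = 585.52
F = 8.953 * 0.71934 / 585.52 = 0.010999

0.010999


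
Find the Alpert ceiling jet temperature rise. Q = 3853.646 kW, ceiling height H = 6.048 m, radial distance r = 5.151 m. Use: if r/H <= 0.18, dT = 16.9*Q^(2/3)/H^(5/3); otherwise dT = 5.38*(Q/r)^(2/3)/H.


r/H = 5.151 / 6.048 = 0.85169
r/H > 0.18, so dT = 5.38*(Q/r)^(2/3)/H
Q/r = 748.14
(Q/r)^(2/3) = 82.411
dT = 5.38 * 82.411 / 6.048 = 73.309 K

73.309 K


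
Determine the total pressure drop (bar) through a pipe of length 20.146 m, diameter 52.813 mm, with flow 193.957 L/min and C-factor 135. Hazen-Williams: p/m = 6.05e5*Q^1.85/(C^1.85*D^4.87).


Q^1.85 = 17071
C^1.85 = 8732.1
D^4.87 = 2.4533e+08
p/m = 0.0048211 bar/m
p_total = 0.0048211 * 20.146 = 0.097126 bar

0.097126 bar


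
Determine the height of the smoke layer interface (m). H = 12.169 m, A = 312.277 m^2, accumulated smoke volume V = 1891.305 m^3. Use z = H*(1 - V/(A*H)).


V/(A*H) = 0.49770
1 - 0.49770 = 0.50230
z = 12.169 * 0.50230 = 6.1125 m

6.1125 m


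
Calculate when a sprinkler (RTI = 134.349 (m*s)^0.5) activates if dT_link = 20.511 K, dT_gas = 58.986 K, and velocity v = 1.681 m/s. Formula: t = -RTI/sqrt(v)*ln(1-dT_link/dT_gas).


dT_link/dT_gas = 0.34773
ln(1 - 0.34773) = -0.42729
t = -134.349 / sqrt(1.681) * -0.42729 = 44.277 s

44.277 s


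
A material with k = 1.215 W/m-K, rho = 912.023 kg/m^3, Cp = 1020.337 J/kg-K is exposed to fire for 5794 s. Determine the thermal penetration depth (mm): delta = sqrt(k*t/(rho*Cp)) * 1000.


alpha = 1.215 / (912.023 * 1020.337) = 1.3057e-06 m^2/s
alpha * t = 0.0075649
delta = sqrt(0.0075649) * 1000 = 86.977 mm

86.977 mm


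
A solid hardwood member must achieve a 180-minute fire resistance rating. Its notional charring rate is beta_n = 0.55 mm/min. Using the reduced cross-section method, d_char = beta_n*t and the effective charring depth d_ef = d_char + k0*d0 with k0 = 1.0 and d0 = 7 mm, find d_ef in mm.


d_char = 0.55 * 180 = 99 mm
d_ef = 99 + 1.0*7 = 106 mm

106 mm


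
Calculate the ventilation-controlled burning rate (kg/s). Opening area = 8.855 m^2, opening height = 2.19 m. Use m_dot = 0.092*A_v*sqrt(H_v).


sqrt(H_v) = 1.4799
m_dot = 0.092 * 8.855 * 1.4799 = 1.2056 kg/s

1.2056 kg/s


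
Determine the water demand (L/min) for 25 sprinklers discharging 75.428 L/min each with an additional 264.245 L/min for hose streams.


Sprinkler demand = 25 * 75.428 = 1885.7 L/min
Total = 1885.7 + 264.245 = 2149.945 L/min

2149.945 L/min


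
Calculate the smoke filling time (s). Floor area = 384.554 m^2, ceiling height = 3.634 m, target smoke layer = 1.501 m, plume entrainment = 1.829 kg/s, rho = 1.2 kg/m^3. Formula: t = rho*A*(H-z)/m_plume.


H - z = 2.133 m
t = 1.2 * 384.554 * 2.133 / 1.829 = 538.17 s

538.17 s


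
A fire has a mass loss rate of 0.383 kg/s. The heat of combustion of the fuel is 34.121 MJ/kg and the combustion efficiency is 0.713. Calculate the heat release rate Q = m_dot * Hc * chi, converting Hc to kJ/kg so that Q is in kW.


Hc = 34.121 MJ/kg = 34.121 * 1000 kJ/kg = 34121 kJ/kg
Q = 0.383 kg/s * 34121 kJ/kg * 0.713 = 9317.7 kW

9317.7 kW


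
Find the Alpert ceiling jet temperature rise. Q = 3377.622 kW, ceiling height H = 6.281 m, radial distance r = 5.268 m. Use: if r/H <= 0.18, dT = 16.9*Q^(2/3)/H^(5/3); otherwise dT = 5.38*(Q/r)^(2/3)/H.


r/H = 5.268 / 6.281 = 0.83872
r/H > 0.18, so dT = 5.38*(Q/r)^(2/3)/H
Q/r = 641.16
(Q/r)^(2/3) = 74.355
dT = 5.38 * 74.355 / 6.281 = 63.689 K

63.689 K


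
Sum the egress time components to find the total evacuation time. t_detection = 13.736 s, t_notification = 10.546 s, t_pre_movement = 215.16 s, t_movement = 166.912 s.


Total = 13.736 + 10.546 + 215.16 + 166.912 = 406.354 s

406.354 s


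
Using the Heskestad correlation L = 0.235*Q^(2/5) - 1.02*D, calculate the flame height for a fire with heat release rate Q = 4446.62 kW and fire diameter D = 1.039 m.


Q^(2/5) = 28.788
0.235 * Q^(2/5) = 6.7652
1.02 * D = 1.0598
L = 5.7054 m

5.7054 m


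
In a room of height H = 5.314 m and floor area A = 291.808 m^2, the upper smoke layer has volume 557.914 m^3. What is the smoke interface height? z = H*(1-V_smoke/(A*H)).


V/(A*H) = 0.35979
1 - 0.35979 = 0.64021
z = 5.314 * 0.64021 = 3.4021 m

3.4021 m


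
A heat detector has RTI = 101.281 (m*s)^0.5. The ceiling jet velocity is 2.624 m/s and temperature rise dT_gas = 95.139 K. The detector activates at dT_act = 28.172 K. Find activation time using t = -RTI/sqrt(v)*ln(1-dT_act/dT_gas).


dT_act/dT_gas = 0.29611
ln(1 - 0.29611) = -0.35114
t = -101.281 / sqrt(2.624) * -0.35114 = 21.955 s

21.955 s


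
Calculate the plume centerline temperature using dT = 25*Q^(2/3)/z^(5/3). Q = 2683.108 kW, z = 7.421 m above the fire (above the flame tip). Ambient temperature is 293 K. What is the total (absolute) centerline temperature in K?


Q^(2/3) = 193.09
z^(5/3) = 28.234
dT = 25 * 193.09 / 28.234 = 170.97 K
T = 293 + 170.97 = 463.97 K

463.97 K


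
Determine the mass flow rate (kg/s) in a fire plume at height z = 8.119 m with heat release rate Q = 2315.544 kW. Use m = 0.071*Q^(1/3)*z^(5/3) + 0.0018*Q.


Q^(1/3) = 13.230
z^(5/3) = 32.797
First term = 0.071 * 13.230 * 32.797 = 30.807
Second term = 0.0018 * 2315.544 = 4.1680
m = 34.975 kg/s

34.975 kg/s


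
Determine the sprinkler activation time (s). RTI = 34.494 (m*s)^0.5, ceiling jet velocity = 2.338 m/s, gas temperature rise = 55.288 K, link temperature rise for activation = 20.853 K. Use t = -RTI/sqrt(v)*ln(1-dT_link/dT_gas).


dT_link/dT_gas = 0.37717
ln(1 - 0.37717) = -0.47348
t = -34.494 / sqrt(2.338) * -0.47348 = 10.681 s

10.681 s


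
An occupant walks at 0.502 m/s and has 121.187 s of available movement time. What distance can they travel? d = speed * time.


d = 0.502 * 121.187 = 60.836 m

60.836 m


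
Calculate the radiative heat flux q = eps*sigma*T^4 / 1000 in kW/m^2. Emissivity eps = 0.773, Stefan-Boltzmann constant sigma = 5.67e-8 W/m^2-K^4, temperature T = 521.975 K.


T^4 = 7.4233e+10
q = 0.773 * 5.67e-8 * 7.4233e+10 / 1000 = 3.2536 kW/m^2

3.2536 kW/m^2


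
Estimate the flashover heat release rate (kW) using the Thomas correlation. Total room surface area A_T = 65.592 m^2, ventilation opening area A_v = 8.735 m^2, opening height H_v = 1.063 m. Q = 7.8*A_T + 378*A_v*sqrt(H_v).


7.8*A_T = 511.62
sqrt(H_v) = 1.0310
378*A_v*sqrt(H_v) = 3404.2
Q = 511.62 + 3404.2 = 3915.9 kW

3915.9 kW


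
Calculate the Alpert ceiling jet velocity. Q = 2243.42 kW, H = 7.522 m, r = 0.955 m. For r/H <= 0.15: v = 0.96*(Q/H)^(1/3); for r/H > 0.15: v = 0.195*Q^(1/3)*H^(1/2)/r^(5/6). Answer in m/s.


r/H = 0.955 / 7.522 = 0.12696
r/H <= 0.15, so v = 0.96*(Q/H)^(1/3)
Q/H = 298.25
(Q/H)^(1/3) = 6.6813
v = 0.96 * 6.6813 = 6.4140 m/s

6.4140 m/s


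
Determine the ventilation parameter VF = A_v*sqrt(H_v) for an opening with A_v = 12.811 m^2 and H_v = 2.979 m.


sqrt(H_v) = 1.7260
VF = 12.811 * 1.7260 = 22.112 m^(5/2)

22.112 m^(5/2)


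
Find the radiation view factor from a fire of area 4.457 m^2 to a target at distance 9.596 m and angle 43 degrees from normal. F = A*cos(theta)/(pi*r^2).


cos(43 deg) = 0.73135
pi*r^2 = 289.29
F = 4.457 * 0.73135 / 289.29 = 0.011268

0.011268


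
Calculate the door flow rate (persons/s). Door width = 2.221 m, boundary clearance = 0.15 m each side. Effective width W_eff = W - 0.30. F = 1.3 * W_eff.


W_eff = 2.221 - 0.30 = 1.921 m
F = 1.3 * 1.921 = 2.4973 persons/s

2.4973 persons/s


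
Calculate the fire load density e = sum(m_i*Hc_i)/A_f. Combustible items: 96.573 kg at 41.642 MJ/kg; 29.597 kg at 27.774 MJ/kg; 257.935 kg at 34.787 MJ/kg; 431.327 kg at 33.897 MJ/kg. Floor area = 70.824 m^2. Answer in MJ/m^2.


Total energy = 96.573*41.642 + 29.597*27.774 + 257.935*34.787 + 431.327*33.897
= 4021.493 + 822.0271 + 8972.785 + 14620.69
= 28437.00 MJ
e = 28437.00 / 70.824 = 401.52 MJ/m^2

401.52 MJ/m^2


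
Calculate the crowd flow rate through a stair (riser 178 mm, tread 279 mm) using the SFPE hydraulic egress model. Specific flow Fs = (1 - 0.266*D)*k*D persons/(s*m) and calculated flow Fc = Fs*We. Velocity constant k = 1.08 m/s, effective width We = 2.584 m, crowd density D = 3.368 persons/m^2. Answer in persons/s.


1 - 0.266*D = 1 - 0.266*3.368 = 0.10411
Fs = 0.10411 * 1.08 * 3.368 = 0.37870 persons/(s*m)
Fc = 0.37870 * 2.584 = 0.97856 persons/s

0.97856 persons/s


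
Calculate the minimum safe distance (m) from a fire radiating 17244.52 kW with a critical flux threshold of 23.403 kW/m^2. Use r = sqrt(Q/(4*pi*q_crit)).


4*pi*q_crit = 294.09
Q/(4*pi*q_crit) = 58.637
r = sqrt(58.637) = 7.6575 m

7.6575 m


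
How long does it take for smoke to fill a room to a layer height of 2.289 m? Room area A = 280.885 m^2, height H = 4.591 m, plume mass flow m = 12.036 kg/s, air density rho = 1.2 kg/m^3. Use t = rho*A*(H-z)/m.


H - z = 2.302 m
t = 1.2 * 280.885 * 2.302 / 12.036 = 64.466 s

64.466 s


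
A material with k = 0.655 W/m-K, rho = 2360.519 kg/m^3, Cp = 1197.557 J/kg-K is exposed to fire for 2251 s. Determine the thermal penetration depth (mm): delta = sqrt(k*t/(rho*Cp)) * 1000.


alpha = 0.655 / (2360.519 * 1197.557) = 2.3171e-07 m^2/s
alpha * t = 0.00052157
delta = sqrt(0.00052157) * 1000 = 22.838 mm

22.838 mm


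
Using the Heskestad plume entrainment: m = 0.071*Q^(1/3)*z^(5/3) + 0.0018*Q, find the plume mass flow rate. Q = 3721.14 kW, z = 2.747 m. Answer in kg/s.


Q^(1/3) = 15.496
z^(5/3) = 5.3880
First term = 0.071 * 15.496 * 5.3880 = 5.9281
Second term = 0.0018 * 3721.14 = 6.6981
m = 12.626 kg/s

12.626 kg/s


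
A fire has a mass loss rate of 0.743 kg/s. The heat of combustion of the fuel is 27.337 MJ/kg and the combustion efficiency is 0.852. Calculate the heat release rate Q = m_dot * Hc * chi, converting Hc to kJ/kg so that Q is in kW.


Hc = 27.337 MJ/kg = 27.337 * 1000 kJ/kg = 27337 kJ/kg
Q = 0.743 kg/s * 27337 kJ/kg * 0.852 = 17305 kW

17305 kW


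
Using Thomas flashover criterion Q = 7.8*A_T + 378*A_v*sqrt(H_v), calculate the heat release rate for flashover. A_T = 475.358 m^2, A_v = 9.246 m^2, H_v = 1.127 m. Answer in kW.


7.8*A_T = 3707.8
sqrt(H_v) = 1.0616
378*A_v*sqrt(H_v) = 3710.3
Q = 3707.8 + 3710.3 = 7418.1 kW

7418.1 kW


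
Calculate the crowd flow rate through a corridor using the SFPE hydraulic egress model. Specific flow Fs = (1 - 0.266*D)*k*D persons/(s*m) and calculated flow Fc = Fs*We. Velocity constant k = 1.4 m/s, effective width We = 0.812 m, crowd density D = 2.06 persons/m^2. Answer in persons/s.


1 - 0.266*D = 1 - 0.266*2.06 = 0.45204
Fs = 0.45204 * 1.4 * 2.06 = 1.3037 persons/(s*m)
Fc = 1.3037 * 0.812 = 1.0586 persons/s

1.0586 persons/s


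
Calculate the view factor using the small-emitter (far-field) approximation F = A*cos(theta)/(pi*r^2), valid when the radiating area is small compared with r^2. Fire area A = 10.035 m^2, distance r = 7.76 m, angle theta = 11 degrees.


cos(11 deg) = 0.98163
pi*r^2 = 189.18
F = 10.035 * 0.98163 / 189.18 = 0.052070

0.052070


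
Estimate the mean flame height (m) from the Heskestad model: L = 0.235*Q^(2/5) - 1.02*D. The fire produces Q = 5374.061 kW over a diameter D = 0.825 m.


Q^(2/5) = 31.054
0.235 * Q^(2/5) = 7.2977
1.02 * D = 0.84150
L = 6.4562 m

6.4562 m


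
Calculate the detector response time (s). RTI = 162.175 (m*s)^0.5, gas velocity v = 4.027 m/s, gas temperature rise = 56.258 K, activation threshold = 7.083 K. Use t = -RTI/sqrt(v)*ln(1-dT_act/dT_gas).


dT_act/dT_gas = 0.12590
ln(1 - 0.12590) = -0.13456
t = -162.175 / sqrt(4.027) * -0.13456 = 10.875 s

10.875 s


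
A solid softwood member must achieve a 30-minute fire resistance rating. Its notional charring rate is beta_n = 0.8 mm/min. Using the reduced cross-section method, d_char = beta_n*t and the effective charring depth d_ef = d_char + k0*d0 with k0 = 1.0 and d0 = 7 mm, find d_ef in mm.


d_char = 0.8 * 30 = 24 mm
d_ef = 24 + 1.0*7 = 31 mm

31 mm


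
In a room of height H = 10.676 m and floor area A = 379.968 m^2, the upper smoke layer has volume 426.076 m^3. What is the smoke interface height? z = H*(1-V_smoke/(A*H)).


V/(A*H) = 0.10503
1 - 0.10503 = 0.89497
z = 10.676 * 0.89497 = 9.5547 m

9.5547 m


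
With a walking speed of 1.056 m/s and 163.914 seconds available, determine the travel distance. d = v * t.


d = 1.056 * 163.914 = 173.09 m

173.09 m


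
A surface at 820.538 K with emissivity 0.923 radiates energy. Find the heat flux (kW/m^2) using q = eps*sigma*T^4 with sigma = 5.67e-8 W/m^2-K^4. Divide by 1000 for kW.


T^4 = 4.5331e+11
q = 0.923 * 5.67e-8 * 4.5331e+11 / 1000 = 23.724 kW/m^2

23.724 kW/m^2


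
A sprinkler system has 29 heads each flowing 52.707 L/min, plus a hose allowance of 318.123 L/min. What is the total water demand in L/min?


Sprinkler demand = 29 * 52.707 = 1528.503 L/min
Total = 1528.503 + 318.123 = 1846.626 L/min

1846.626 L/min


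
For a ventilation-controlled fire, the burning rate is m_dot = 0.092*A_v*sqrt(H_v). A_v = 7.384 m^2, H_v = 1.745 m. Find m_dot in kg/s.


sqrt(H_v) = 1.3210
m_dot = 0.092 * 7.384 * 1.3210 = 0.89738 kg/s

0.89738 kg/s


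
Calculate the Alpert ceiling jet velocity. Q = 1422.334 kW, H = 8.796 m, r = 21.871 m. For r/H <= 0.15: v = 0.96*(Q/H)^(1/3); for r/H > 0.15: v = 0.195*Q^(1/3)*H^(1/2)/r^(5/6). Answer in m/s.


r/H = 21.871 / 8.796 = 2.4865
r/H > 0.15, so v = 0.195*Q^(1/3)*H^(1/2)/r^(5/6)
Q^(1/3) = 11.246
H^(1/2) = 2.9658
r^(5/6) = 13.078
v = 0.195 * 11.246 * 2.9658 / 13.078 = 0.49730 m/s

0.49730 m/s


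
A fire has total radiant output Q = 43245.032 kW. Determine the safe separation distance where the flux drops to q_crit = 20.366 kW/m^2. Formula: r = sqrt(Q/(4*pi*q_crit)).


4*pi*q_crit = 255.93
Q/(4*pi*q_crit) = 168.97
r = sqrt(168.97) = 12.999 m

12.999 m


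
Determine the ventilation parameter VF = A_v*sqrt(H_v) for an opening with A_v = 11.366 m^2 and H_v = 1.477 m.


sqrt(H_v) = 1.2153
VF = 11.366 * 1.2153 = 13.813 m^(5/2)

13.813 m^(5/2)


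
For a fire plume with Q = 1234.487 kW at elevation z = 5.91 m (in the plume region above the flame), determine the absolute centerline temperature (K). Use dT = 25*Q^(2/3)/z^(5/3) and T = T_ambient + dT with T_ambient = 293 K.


Q^(2/3) = 115.08
z^(5/3) = 19.319
dT = 25 * 115.08 / 19.319 = 148.92 K
T = 293 + 148.92 = 441.92 K

441.92 K


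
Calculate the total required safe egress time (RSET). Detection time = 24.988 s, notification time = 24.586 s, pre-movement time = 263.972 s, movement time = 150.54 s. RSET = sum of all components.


Total = 24.988 + 24.586 + 263.972 + 150.54 = 464.086 s

464.086 s


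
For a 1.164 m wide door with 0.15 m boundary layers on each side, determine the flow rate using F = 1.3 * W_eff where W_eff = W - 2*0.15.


W_eff = 1.164 - 0.30 = 0.864 m
F = 1.3 * 0.864 = 1.1232 persons/s

1.1232 persons/s


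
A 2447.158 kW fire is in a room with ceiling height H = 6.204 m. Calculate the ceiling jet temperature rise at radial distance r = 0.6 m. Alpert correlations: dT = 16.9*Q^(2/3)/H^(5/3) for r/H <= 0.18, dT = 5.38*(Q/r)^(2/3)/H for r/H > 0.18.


r/H = 0.6 / 6.204 = 0.096712
r/H <= 0.18, so dT = 16.9*Q^(2/3)/H^(5/3)
Q^(2/3) = 181.60
H^(5/3) = 20.947
dT = 16.9 * 181.60 / 20.947 = 146.51 K

146.51 K


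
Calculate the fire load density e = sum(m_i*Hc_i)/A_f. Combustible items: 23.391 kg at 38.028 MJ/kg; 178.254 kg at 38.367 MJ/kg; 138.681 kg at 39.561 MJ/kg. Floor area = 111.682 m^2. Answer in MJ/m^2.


Total energy = 23.391*38.028 + 178.254*38.367 + 138.681*39.561
= 889.5129 + 6839.071 + 5486.359
= 13214.94 MJ
e = 13214.94 / 111.682 = 118.33 MJ/m^2

118.33 MJ/m^2


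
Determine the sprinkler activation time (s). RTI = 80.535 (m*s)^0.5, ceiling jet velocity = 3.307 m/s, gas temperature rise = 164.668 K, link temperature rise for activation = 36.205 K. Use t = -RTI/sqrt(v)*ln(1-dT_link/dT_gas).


dT_link/dT_gas = 0.21987
ln(1 - 0.21987) = -0.24829
t = -80.535 / sqrt(3.307) * -0.24829 = 10.996 s

10.996 s


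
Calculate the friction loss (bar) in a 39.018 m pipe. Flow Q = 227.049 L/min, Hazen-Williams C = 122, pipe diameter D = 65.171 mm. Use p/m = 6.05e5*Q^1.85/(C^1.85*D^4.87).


Q^1.85 = 22847
C^1.85 = 7240.5
D^4.87 = 6.8304e+08
p/m = 0.0027949 bar/m
p_total = 0.0027949 * 39.018 = 0.10905 bar

0.10905 bar


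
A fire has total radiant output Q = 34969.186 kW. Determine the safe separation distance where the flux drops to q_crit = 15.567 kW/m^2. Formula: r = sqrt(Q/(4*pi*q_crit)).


4*pi*q_crit = 195.62
Q/(4*pi*q_crit) = 178.76
r = sqrt(178.76) = 13.370 m

13.370 m


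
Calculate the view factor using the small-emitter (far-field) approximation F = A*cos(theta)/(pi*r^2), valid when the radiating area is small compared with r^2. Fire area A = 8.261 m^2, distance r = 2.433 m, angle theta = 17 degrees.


cos(17 deg) = 0.95630
pi*r^2 = 18.597
F = 8.261 * 0.95630 / 18.597 = 0.42481

0.42481


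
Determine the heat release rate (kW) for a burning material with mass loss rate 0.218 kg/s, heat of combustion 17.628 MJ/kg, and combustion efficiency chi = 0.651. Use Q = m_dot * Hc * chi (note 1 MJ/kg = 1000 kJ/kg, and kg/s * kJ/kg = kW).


Hc = 17.628 MJ/kg = 17.628 * 1000 kJ/kg = 17628 kJ/kg
Q = 0.218 kg/s * 17628 kJ/kg * 0.651 = 2501.7 kW

2501.7 kW


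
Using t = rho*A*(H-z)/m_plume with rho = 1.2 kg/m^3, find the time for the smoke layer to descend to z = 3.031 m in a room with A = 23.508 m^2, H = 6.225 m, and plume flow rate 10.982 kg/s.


H - z = 3.194 m
t = 1.2 * 23.508 * 3.194 / 10.982 = 8.2045 s

8.2045 s


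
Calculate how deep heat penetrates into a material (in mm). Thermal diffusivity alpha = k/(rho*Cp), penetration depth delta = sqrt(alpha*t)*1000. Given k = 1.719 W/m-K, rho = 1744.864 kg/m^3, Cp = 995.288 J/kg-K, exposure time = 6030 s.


alpha = 1.719 / (1744.864 * 995.288) = 9.8984e-07 m^2/s
alpha * t = 0.0059687
delta = sqrt(0.0059687) * 1000 = 77.258 mm

77.258 mm


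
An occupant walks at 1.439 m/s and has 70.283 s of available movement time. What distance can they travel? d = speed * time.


d = 1.439 * 70.283 = 101.14 m

101.14 m


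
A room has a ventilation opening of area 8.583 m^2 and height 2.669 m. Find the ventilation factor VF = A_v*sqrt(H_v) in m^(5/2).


sqrt(H_v) = 1.6337
VF = 8.583 * 1.6337 = 14.022 m^(5/2)

14.022 m^(5/2)


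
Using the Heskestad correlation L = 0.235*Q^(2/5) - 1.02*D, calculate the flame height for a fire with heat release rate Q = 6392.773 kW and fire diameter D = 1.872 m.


Q^(2/5) = 33.287
0.235 * Q^(2/5) = 7.8225
1.02 * D = 1.9094
L = 5.9130 m

5.9130 m


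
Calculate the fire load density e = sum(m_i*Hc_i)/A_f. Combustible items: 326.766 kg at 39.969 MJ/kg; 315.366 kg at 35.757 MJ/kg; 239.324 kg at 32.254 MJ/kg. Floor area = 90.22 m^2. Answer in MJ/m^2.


Total energy = 326.766*39.969 + 315.366*35.757 + 239.324*32.254
= 13060.51 + 11276.54 + 7719.156
= 32056.21 MJ
e = 32056.21 / 90.22 = 355.31 MJ/m^2

355.31 MJ/m^2


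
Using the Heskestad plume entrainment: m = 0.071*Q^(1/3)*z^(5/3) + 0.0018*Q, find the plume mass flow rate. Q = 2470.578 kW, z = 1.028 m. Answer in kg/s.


Q^(1/3) = 13.519
z^(5/3) = 1.0471
First term = 0.071 * 13.519 * 1.0471 = 1.0050
Second term = 0.0018 * 2470.578 = 4.4470
m = 5.4521 kg/s

5.4521 kg/s


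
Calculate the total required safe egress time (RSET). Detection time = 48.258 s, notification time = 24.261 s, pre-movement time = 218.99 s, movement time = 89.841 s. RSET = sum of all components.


Total = 48.258 + 24.261 + 218.99 + 89.841 = 381.35 s

381.35 s


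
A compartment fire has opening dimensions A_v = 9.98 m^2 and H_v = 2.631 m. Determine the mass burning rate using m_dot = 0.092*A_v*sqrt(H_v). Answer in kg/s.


sqrt(H_v) = 1.6220
m_dot = 0.092 * 9.98 * 1.6220 = 1.4893 kg/s

1.4893 kg/s


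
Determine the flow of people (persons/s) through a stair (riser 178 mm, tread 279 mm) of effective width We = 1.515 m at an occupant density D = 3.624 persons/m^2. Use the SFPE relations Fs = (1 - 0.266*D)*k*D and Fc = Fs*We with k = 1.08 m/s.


1 - 0.266*D = 1 - 0.266*3.624 = 0.036016
Fs = 0.036016 * 1.08 * 3.624 = 0.14096 persons/(s*m)
Fc = 0.14096 * 1.515 = 0.21356 persons/s

0.21356 persons/s


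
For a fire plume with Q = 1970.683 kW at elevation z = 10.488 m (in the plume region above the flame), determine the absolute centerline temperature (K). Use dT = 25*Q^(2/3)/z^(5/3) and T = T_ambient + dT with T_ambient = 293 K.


Q^(2/3) = 157.19
z^(5/3) = 50.252
dT = 25 * 157.19 / 50.252 = 78.198 K
T = 293 + 78.198 = 371.20 K

371.20 K


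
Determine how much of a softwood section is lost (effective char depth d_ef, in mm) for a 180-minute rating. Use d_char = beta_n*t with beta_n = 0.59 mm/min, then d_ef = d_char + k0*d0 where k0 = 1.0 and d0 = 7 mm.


d_char = 0.59 * 180 = 106.2 mm
d_ef = 106.2 + 1.0*7 = 113.2 mm

113.2 mm


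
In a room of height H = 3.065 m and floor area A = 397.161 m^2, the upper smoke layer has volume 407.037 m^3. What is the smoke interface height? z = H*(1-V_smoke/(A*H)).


V/(A*H) = 0.33438
1 - 0.33438 = 0.66562
z = 3.065 * 0.66562 = 2.0401 m

2.0401 m


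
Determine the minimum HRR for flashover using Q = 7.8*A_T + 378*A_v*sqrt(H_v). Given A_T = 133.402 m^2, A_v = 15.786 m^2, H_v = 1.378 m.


7.8*A_T = 1040.5
sqrt(H_v) = 1.1739
378*A_v*sqrt(H_v) = 7004.7
Q = 1040.5 + 7004.7 = 8045.2 kW

8045.2 kW


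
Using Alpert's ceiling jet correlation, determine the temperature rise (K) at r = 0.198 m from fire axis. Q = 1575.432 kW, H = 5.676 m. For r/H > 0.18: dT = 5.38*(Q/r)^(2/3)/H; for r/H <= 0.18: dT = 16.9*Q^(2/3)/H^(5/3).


r/H = 0.198 / 5.676 = 0.034884
r/H <= 0.18, so dT = 16.9*Q^(2/3)/H^(5/3)
Q^(2/3) = 135.39
H^(5/3) = 18.061
dT = 16.9 * 135.39 / 18.061 = 126.69 K

126.69 K


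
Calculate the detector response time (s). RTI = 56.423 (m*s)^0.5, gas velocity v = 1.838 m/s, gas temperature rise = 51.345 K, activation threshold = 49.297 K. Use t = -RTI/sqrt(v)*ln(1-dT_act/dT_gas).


dT_act/dT_gas = 0.96011
ln(1 - 0.96011) = -3.2217
t = -56.423 / sqrt(1.838) * -3.2217 = 134.08 s

134.08 s


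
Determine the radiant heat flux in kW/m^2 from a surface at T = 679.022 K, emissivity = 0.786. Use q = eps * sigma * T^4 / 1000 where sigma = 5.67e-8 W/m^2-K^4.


T^4 = 2.1259e+11
q = 0.786 * 5.67e-8 * 2.1259e+11 / 1000 = 9.4742 kW/m^2

9.4742 kW/m^2


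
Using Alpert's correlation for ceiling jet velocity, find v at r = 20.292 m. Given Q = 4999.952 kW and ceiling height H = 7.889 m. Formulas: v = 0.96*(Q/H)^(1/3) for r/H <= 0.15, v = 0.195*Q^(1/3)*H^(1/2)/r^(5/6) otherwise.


r/H = 20.292 / 7.889 = 2.5722
r/H > 0.15, so v = 0.195*Q^(1/3)*H^(1/2)/r^(5/6)
Q^(1/3) = 17.100
H^(1/2) = 2.8087
r^(5/6) = 12.287
v = 0.195 * 17.100 * 2.8087 / 12.287 = 0.76225 m/s

0.76225 m/s


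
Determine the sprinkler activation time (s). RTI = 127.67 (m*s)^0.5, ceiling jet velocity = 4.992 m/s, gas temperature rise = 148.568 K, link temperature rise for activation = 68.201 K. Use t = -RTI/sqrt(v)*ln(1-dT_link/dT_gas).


dT_link/dT_gas = 0.45906
ln(1 - 0.45906) = -0.61444
t = -127.67 / sqrt(4.992) * -0.61444 = 35.110 s

35.110 s


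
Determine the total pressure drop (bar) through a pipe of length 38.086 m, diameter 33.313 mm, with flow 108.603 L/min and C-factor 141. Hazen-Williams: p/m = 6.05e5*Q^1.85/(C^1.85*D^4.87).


Q^1.85 = 5838.6
C^1.85 = 9463.6
D^4.87 = 2.6009e+07
p/m = 0.014351 bar/m
p_total = 0.014351 * 38.086 = 0.54657 bar

0.54657 bar


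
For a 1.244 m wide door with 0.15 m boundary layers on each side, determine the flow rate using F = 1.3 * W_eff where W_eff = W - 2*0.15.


W_eff = 1.244 - 0.30 = 0.944 m
F = 1.3 * 0.944 = 1.2272 persons/s

1.2272 persons/s


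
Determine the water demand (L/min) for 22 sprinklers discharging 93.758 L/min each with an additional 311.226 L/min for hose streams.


Sprinkler demand = 22 * 93.758 = 2062.676 L/min
Total = 2062.676 + 311.226 = 2373.902 L/min

2373.902 L/min


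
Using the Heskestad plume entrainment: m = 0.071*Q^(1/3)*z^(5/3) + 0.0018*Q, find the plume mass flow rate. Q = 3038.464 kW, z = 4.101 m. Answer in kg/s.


Q^(1/3) = 14.484
z^(5/3) = 10.507
First term = 0.071 * 14.484 * 10.507 = 10.805
Second term = 0.0018 * 3038.464 = 5.4692
m = 16.274 kg/s

16.274 kg/s


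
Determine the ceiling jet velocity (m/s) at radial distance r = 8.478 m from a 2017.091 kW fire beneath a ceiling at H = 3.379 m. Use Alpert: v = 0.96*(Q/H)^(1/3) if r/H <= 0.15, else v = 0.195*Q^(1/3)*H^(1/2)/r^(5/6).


r/H = 8.478 / 3.379 = 2.5090
r/H > 0.15, so v = 0.195*Q^(1/3)*H^(1/2)/r^(5/6)
Q^(1/3) = 12.635
H^(1/2) = 1.8382
r^(5/6) = 5.9371
v = 0.195 * 12.635 * 1.8382 / 5.9371 = 0.76283 m/s

0.76283 m/s


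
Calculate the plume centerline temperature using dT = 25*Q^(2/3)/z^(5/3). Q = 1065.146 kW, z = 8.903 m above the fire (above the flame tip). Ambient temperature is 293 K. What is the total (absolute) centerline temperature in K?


Q^(2/3) = 104.30
z^(5/3) = 38.244
dT = 25 * 104.30 / 38.244 = 68.179 K
T = 293 + 68.179 = 361.18 K

361.18 K


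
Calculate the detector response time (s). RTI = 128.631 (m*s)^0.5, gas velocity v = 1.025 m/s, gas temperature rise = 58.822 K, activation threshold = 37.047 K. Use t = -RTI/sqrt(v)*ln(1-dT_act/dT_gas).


dT_act/dT_gas = 0.62982
ln(1 - 0.62982) = -0.99375
t = -128.631 / sqrt(1.025) * -0.99375 = 126.26 s

126.26 s


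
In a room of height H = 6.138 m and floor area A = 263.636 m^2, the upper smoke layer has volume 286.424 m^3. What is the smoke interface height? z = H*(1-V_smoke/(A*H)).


V/(A*H) = 0.17700
1 - 0.17700 = 0.82300
z = 6.138 * 0.82300 = 5.0516 m

5.0516 m


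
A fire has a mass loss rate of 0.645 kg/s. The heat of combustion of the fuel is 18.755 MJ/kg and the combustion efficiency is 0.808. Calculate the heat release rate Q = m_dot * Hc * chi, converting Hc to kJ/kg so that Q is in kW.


Hc = 18.755 MJ/kg = 18.755 * 1000 kJ/kg = 18755 kJ/kg
Q = 0.645 kg/s * 18755 kJ/kg * 0.808 = 9774.4 kW

9774.4 kW


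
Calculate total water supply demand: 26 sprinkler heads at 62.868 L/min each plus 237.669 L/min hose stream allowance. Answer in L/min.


Sprinkler demand = 26 * 62.868 = 1634.568 L/min
Total = 1634.568 + 237.669 = 1872.237 L/min

1872.237 L/min


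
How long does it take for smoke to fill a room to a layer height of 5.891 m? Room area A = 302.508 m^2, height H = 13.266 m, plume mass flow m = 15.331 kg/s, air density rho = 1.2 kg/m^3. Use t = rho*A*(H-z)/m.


H - z = 7.375 m
t = 1.2 * 302.508 * 7.375 / 15.331 = 174.63 s

174.63 s


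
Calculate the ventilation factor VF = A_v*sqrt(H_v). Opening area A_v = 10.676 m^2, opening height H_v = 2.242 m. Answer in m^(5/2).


sqrt(H_v) = 1.4973
VF = 10.676 * 1.4973 = 15.986 m^(5/2)

15.986 m^(5/2)


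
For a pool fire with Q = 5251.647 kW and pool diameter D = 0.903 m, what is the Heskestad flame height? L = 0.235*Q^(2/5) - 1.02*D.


Q^(2/5) = 30.769
0.235 * Q^(2/5) = 7.2308
1.02 * D = 0.92106
L = 6.3097 m

6.3097 m


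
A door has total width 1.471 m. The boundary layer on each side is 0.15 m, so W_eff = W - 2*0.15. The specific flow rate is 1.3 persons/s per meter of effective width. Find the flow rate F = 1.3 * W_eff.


W_eff = 1.471 - 0.30 = 1.171 m
F = 1.3 * 1.171 = 1.5223 persons/s

1.5223 persons/s


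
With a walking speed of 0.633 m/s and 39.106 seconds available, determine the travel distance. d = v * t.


d = 0.633 * 39.106 = 24.754 m

24.754 m


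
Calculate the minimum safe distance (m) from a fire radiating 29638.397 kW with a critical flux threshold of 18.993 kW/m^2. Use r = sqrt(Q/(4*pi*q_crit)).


4*pi*q_crit = 238.67
Q/(4*pi*q_crit) = 124.18
r = sqrt(124.18) = 11.144 m

11.144 m


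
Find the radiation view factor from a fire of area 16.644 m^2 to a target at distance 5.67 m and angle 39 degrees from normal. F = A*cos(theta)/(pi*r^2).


cos(39 deg) = 0.77715
pi*r^2 = 101.00
F = 16.644 * 0.77715 / 101.00 = 0.12807

0.12807


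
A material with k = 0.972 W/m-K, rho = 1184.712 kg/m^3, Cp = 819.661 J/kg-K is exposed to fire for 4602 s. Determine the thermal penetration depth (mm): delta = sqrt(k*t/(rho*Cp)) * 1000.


alpha = 0.972 / (1184.712 * 819.661) = 1.0010e-06 m^2/s
alpha * t = 0.0046064
delta = sqrt(0.0046064) * 1000 = 67.871 mm

67.871 mm


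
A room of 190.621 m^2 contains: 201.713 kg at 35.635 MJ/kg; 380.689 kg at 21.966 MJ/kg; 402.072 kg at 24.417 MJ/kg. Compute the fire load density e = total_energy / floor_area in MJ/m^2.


Total energy = 201.713*35.635 + 380.689*21.966 + 402.072*24.417
= 7188.043 + 8362.215 + 9817.392
= 25367.65 MJ
e = 25367.65 / 190.621 = 133.08 MJ/m^2

133.08 MJ/m^2


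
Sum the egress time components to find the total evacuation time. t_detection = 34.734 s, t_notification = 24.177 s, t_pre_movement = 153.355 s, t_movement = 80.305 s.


Total = 34.734 + 24.177 + 153.355 + 80.305 = 292.571 s

292.571 s


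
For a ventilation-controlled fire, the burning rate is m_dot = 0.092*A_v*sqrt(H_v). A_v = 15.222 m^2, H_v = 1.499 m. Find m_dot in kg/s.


sqrt(H_v) = 1.2243
m_dot = 0.092 * 15.222 * 1.2243 = 1.7146 kg/s

1.7146 kg/s
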